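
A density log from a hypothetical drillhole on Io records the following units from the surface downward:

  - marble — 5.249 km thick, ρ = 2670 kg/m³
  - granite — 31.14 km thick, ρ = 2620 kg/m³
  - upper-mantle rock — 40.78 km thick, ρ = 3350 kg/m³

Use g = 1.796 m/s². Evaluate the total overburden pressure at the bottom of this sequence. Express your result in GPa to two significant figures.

0.42 GPa

marble: 2670 kg/m³ × 1.796 m/s² × 5249 m = 2.517×10^7 Pa = 0.02517 GPa
granite: 2620 kg/m³ × 1.796 m/s² × 31140 m = 1.465×10^8 Pa = 0.1465 GPa
upper-mantle rock: 3350 kg/m³ × 1.796 m/s² × 40780 m = 2.454×10^8 Pa = 0.2454 GPa
Total = 0.02517 + 0.1465 + 0.2454 = 0.41706 GPa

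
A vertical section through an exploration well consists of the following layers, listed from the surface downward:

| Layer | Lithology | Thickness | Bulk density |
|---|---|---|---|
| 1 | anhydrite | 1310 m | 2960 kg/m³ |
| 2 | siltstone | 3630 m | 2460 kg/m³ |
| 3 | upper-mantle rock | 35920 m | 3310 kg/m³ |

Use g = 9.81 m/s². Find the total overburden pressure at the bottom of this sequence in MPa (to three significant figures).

anhydrite: 2960 kg/m³ × 9.81 m/s² × 1310 m = 3.804×10^7 Pa = 38.04 MPa
siltstone: 2460 kg/m³ × 9.81 m/s² × 3630 m = 8.760×10^7 Pa = 87.60 MPa
upper-mantle rock: 3310 kg/m³ × 9.81 m/s² × 35920 m = 1.166×10^9 Pa = 1166 MPa
Total = 38.04 + 87.60 + 1166 = 1292.0 MPa

1290 MPa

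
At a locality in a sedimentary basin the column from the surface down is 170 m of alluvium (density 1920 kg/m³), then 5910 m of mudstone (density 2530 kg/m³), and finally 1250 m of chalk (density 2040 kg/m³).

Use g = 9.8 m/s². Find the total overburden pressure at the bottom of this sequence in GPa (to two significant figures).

0.17 GPa

alluvium: 1920 kg/m³ × 9.8 m/s² × 170 m = 3.199×10^6 Pa = 3.199×10^-3 GPa
mudstone: 2530 kg/m³ × 9.8 m/s² × 5910 m = 1.465×10^8 Pa = 0.1465 GPa
chalk: 2040 kg/m³ × 9.8 m/s² × 1250 m = 2.499×10^7 Pa = 0.02499 GPa
Total = 3.199×10^-3 + 0.1465 + 0.02499 = 0.17472 GPa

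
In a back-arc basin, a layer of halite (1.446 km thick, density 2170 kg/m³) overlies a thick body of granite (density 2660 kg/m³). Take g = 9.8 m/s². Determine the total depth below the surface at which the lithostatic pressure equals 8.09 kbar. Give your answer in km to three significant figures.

Pressure at base of upper layers: 2170×9.8×1446 = 3.075×10^7 Pa = 0.3075 kbar
Remaining pressure to be supplied by granite: 8.090×10^8 − 3.075×10^7 = 7.782×10^8 Pa
Additional depth in granite = 7.782×10^8 Pa / (2660 kg/m³ × 9.8 m/s²) = 29855 m
Total depth = 1446 m + 29855 m = 31301 m
= 31.301 km

31.3 km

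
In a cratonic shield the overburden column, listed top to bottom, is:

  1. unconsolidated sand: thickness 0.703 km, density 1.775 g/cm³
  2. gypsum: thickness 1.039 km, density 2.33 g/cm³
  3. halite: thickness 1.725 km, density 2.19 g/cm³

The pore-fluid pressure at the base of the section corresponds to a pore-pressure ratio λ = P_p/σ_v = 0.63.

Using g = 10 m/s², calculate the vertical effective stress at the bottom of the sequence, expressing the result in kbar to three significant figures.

Overburden (lithostatic) stress σ_v:
unconsolidated sand: 1775 kg/m³ × 10 m/s² × 703 m = 1.248×10^7 Pa = 12.48 MPa
gypsum: 2330 kg/m³ × 10 m/s² × 1039 m = 2.421×10^7 Pa = 24.21 MPa
halite: 2190 kg/m³ × 10 m/s² × 1725 m = 3.778×10^7 Pa = 37.78 MPa
Total = 12.48 + 24.21 + 37.78 = 74.464 MPa
Pore pressure P_p = λ·σ_v = 0.63 × 74.46 MPa = 46.91 MPa
Effective stress σ' = σ_v − P_p = 74.46 − 46.91 = 27.552 MPa = 0.27552 kbar

0.276 kbar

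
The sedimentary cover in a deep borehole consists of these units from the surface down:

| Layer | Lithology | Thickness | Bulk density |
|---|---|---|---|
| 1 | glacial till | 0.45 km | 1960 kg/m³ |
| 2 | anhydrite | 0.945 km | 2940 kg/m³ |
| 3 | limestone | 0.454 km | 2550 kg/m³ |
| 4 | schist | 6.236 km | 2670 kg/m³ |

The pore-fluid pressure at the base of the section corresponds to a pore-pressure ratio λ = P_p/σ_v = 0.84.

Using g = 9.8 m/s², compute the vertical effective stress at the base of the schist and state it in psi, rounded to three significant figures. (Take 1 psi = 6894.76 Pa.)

Overburden (lithostatic) stress σ_v:
glacial till: 1960 kg/m³ × 9.8 m/s² × 450 m = 8.644×10^6 Pa = 8.644 MPa
anhydrite: 2940 kg/m³ × 9.8 m/s² × 945 m = 2.723×10^7 Pa = 27.23 MPa
limestone: 2550 kg/m³ × 9.8 m/s² × 454 m = 1.135×10^7 Pa = 11.35 MPa
schist: 2670 kg/m³ × 9.8 m/s² × 6236 m = 1.632×10^8 Pa = 163.2 MPa
Total = 8.644 + 27.23 + 11.35 + 163.2 = 210.39 MPa
Pore pressure P_p = λ·σ_v = 0.84 × 210.4 MPa = 176.7 MPa
Effective stress σ' = σ_v − P_p = 210.4 − 176.7 = 33.662 MPa = 4882.3 psi

4880 psi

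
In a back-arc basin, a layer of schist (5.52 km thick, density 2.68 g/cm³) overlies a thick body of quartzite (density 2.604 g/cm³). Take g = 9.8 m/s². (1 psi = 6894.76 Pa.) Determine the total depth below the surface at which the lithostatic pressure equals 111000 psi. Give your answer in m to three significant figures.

Pressure at base of upper layers: 2680×9.8×5520 = 1.450×10^8 Pa = 21027 psi
Remaining pressure to be supplied by quartzite: 7.653×10^8 − 1.450×10^8 = 6.203×10^8 Pa
Additional depth in quartzite = 6.203×10^8 Pa / (2604 kg/m³ × 9.8 m/s²) = 24309 m
Total depth = 5520 m + 24309 m = 29829 m

29800 m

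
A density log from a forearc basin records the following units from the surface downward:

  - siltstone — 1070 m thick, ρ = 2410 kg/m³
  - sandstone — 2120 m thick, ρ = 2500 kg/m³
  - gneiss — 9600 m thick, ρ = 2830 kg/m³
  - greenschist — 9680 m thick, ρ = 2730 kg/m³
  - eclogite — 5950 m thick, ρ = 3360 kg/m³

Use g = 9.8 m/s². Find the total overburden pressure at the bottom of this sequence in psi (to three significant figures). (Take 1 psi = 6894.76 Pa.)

116000 psi

siltstone: 2410 kg/m³ × 9.8 m/s² × 1070 m = 2.527×10^7 Pa = 3665 psi
sandstone: 2500 kg/m³ × 9.8 m/s² × 2120 m = 5.194×10^7 Pa = 7533 psi
gneiss: 2830 kg/m³ × 9.8 m/s² × 9600 m = 2.662×10^8 Pa = 38616 psi
greenschist: 2730 kg/m³ × 9.8 m/s² × 9680 m = 2.590×10^8 Pa = 37562 psi
eclogite: 3360 kg/m³ × 9.8 m/s² × 5950 m = 1.959×10^8 Pa = 28416 psi
Total = 3665 + 7533 + 38616 + 37562 + 28416 = 1.1579×10^5 psi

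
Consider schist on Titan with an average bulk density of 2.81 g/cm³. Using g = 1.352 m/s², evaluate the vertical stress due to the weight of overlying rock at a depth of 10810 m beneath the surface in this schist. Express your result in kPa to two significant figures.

schist: 2810 kg/m³ × 1.352 m/s² × 10810 m = 4.107×10^7 Pa = 41068 kPa

41000 kPa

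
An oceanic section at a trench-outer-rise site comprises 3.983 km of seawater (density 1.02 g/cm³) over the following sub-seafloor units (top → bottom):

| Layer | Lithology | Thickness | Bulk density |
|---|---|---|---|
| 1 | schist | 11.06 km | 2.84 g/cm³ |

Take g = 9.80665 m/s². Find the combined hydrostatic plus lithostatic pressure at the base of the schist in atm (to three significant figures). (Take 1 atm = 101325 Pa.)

3430 atm

seawater: 1020 kg/m³ × 9.80665 m/s² × 3983 m = 3.984×10^7 Pa = 393.2 atm
schist: 2840 kg/m³ × 9.80665 m/s² × 11060 m = 3.080×10^8 Pa = 3040 atm
Total = 393.2 + 3040 = 3433.2 atm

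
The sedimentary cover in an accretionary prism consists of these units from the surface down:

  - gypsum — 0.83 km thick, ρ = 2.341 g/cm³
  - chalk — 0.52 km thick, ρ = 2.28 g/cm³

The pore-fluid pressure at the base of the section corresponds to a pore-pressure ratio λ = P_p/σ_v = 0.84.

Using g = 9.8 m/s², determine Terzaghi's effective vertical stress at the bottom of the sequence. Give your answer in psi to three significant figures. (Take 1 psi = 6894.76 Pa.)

712 psi

Overburden (lithostatic) stress σ_v:
gypsum: 2341 kg/m³ × 9.8 m/s² × 830 m = 1.904×10^7 Pa = 19.04 MPa
chalk: 2280 kg/m³ × 9.8 m/s² × 520 m = 1.162×10^7 Pa = 11.62 MPa
Total = 19.04 + 11.62 = 30.661 MPa
Pore pressure P_p = λ·σ_v = 0.84 × 30.66 MPa = 25.75 MPa
Effective stress σ' = σ_v − P_p = 30.66 − 25.75 = 4.9057 MPa = 711.51 psi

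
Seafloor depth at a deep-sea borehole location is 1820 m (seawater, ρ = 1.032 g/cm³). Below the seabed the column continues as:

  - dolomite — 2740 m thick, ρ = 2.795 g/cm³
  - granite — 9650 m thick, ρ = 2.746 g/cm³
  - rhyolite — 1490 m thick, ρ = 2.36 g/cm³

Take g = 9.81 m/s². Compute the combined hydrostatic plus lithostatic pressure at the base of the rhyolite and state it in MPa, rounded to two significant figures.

390 MPa

seawater: 1032 kg/m³ × 9.81 m/s² × 1820 m = 1.843×10^7 Pa = 18.43 MPa
dolomite: 2795 kg/m³ × 9.81 m/s² × 2740 m = 7.513×10^7 Pa = 75.13 MPa
granite: 2746 kg/m³ × 9.81 m/s² × 9650 m = 2.600×10^8 Pa = 260.0 MPa
rhyolite: 2360 kg/m³ × 9.81 m/s² × 1490 m = 3.450×10^7 Pa = 34.50 MPa
Total = 18.43 + 75.13 + 260.0 + 34.50 = 388.00 MPa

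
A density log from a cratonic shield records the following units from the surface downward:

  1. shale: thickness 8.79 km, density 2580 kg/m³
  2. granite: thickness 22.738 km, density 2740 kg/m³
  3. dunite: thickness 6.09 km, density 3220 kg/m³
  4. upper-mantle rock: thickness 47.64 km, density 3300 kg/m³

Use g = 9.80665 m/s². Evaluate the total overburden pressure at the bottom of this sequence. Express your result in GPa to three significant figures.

2.57 GPa

shale: 2580 kg/m³ × 9.80665 m/s² × 8790 m = 2.224×10^8 Pa = 0.2224 GPa
granite: 2740 kg/m³ × 9.80665 m/s² × 22738 m = 6.110×10^8 Pa = 0.6110 GPa
dunite: 3220 kg/m³ × 9.80665 m/s² × 6090 m = 1.923×10^8 Pa = 0.1923 GPa
upper-mantle rock: 3300 kg/m³ × 9.80665 m/s² × 47640 m = 1.542×10^9 Pa = 1.542 GPa
Total = 0.2224 + 0.6110 + 0.1923 + 1.542 = 2.5674 GPa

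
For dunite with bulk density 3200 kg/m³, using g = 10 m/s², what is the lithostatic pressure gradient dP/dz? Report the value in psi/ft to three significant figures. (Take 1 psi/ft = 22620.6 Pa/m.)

dP/dz = ρg = 3200 kg/m³ × 10 m/s² = 32000 Pa/m
= 32000 Pa/m × (1 psi/ft / 22621 Pa/m) = 1.4146 psi/ft

1.41 psi/ft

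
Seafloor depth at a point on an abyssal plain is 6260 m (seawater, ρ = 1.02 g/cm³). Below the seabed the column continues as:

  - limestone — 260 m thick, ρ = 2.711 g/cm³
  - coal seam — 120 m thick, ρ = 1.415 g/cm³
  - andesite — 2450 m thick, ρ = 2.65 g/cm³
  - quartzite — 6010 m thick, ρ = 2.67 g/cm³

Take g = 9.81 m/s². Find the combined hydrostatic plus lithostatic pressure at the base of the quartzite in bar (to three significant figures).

seawater: 1020 kg/m³ × 9.81 m/s² × 6260 m = 6.264×10^7 Pa = 626.4 bar
limestone: 2711 kg/m³ × 9.81 m/s² × 260 m = 6.915×10^6 Pa = 69.15 bar
coal seam: 1415 kg/m³ × 9.81 m/s² × 120 m = 1.666×10^6 Pa = 16.66 bar
andesite: 2650 kg/m³ × 9.81 m/s² × 2450 m = 6.369×10^7 Pa = 636.9 bar
quartzite: 2670 kg/m³ × 9.81 m/s² × 6010 m = 1.574×10^8 Pa = 1574 bar
Total = 626.4 + 69.15 + 16.66 + 636.9 + 1574 = 2923.3 bar

2920 bar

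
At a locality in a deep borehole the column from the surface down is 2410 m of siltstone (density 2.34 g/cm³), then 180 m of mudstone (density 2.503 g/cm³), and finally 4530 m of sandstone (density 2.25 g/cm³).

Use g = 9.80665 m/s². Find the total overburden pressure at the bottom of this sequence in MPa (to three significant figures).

siltstone: 2340 kg/m³ × 9.80665 m/s² × 2410 m = 5.530×10^7 Pa = 55.30 MPa
mudstone: 2503 kg/m³ × 9.80665 m/s² × 180 m = 4.418×10^6 Pa = 4.418 MPa
sandstone: 2250 kg/m³ × 9.80665 m/s² × 4530 m = 9.995×10^7 Pa = 99.95 MPa
Total = 55.30 + 4.418 + 99.95 = 159.68 MPa

160 MPa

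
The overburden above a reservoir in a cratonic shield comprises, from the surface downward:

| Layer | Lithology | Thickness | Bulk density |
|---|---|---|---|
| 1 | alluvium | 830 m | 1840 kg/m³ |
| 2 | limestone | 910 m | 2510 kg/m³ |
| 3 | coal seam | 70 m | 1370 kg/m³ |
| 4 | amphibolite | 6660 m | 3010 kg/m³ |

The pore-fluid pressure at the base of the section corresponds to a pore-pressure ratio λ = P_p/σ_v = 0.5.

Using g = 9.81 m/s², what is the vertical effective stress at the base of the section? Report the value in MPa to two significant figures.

120 MPa

Overburden (lithostatic) stress σ_v:
alluvium: 1840 kg/m³ × 9.81 m/s² × 830 m = 1.498×10^7 Pa = 14.98 MPa
limestone: 2510 kg/m³ × 9.81 m/s² × 910 m = 2.241×10^7 Pa = 22.41 MPa
coal seam: 1370 kg/m³ × 9.81 m/s² × 70 m = 9.408×10^5 Pa = 0.9408 MPa
amphibolite: 3010 kg/m³ × 9.81 m/s² × 6660 m = 1.967×10^8 Pa = 196.7 MPa
Total = 14.98 + 22.41 + 0.9408 + 196.7 = 234.99 MPa
Pore pressure P_p = λ·σ_v = 0.5 × 235.0 MPa = 117.5 MPa
Effective stress σ' = σ_v − P_p = 235.0 − 117.5 = 117.49 MPa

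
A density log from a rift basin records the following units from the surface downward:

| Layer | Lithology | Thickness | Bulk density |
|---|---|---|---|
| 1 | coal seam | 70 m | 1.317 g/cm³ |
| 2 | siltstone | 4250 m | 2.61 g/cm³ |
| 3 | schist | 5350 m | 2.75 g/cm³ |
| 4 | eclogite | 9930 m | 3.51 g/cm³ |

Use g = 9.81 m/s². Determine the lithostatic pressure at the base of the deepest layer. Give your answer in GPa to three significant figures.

0.596 GPa

coal seam: 1317 kg/m³ × 9.81 m/s² × 70 m = 9.044×10^5 Pa = 9.044×10^-4 GPa
siltstone: 2610 kg/m³ × 9.81 m/s² × 4250 m = 1.088×10^8 Pa = 0.1088 GPa
schist: 2750 kg/m³ × 9.81 m/s² × 5350 m = 1.443×10^8 Pa = 0.1443 GPa
eclogite: 3510 kg/m³ × 9.81 m/s² × 9930 m = 3.419×10^8 Pa = 0.3419 GPa
Total = 9.044×10^-4 + 0.1088 + 0.1443 + 0.3419 = 0.59597 GPa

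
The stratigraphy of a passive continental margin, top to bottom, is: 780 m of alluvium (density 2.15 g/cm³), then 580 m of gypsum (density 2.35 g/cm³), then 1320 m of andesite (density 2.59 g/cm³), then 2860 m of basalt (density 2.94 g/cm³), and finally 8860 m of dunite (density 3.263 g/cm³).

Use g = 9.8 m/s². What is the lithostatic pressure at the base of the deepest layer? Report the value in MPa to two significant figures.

430 MPa

alluvium: 2150 kg/m³ × 9.8 m/s² × 780 m = 1.643×10^7 Pa = 16.43 MPa
gypsum: 2350 kg/m³ × 9.8 m/s² × 580 m = 1.336×10^7 Pa = 13.36 MPa
andesite: 2590 kg/m³ × 9.8 m/s² × 1320 m = 3.350×10^7 Pa = 33.50 MPa
basalt: 2940 kg/m³ × 9.8 m/s² × 2860 m = 8.240×10^7 Pa = 82.40 MPa
dunite: 3263 kg/m³ × 9.8 m/s² × 8860 m = 2.833×10^8 Pa = 283.3 MPa
Total = 16.43 + 13.36 + 33.50 + 82.40 + 283.3 = 429.02 MPa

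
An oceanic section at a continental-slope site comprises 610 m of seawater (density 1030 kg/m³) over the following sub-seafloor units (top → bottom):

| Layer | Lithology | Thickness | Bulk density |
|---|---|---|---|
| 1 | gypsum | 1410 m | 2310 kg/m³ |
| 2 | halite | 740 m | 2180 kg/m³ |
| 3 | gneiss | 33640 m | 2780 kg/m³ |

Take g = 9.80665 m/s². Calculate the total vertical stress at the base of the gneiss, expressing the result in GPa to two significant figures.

seawater: 1030 kg/m³ × 9.80665 m/s² × 610 m = 6.162×10^6 Pa = 6.162×10^-3 GPa
gypsum: 2310 kg/m³ × 9.80665 m/s² × 1410 m = 3.194×10^7 Pa = 0.03194 GPa
halite: 2180 kg/m³ × 9.80665 m/s² × 740 m = 1.582×10^7 Pa = 0.01582 GPa
gneiss: 2780 kg/m³ × 9.80665 m/s² × 33640 m = 9.171×10^8 Pa = 0.9171 GPa
Total = 6.162×10^-3 + 0.03194 + 0.01582 + 0.9171 = 0.97103 GPa

0.97 GPa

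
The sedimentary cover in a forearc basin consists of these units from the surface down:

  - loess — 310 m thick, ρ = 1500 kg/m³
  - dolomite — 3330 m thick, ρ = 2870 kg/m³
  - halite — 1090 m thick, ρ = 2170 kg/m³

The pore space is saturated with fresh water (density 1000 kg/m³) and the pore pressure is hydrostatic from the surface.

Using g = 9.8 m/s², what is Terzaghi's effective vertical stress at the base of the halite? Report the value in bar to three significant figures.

750 bar

Overburden (lithostatic) stress σ_v:
loess: 1500 kg/m³ × 9.8 m/s² × 310 m = 4.557×10^6 Pa = 4.557 MPa
dolomite: 2870 kg/m³ × 9.8 m/s² × 3330 m = 9.366×10^7 Pa = 93.66 MPa
halite: 2170 kg/m³ × 9.8 m/s² × 1090 m = 2.318×10^7 Pa = 23.18 MPa
Total = 4.557 + 93.66 + 23.18 = 121.40 MPa
Pore pressure P_p = 1000 kg/m³ × 9.8 m/s² × 4730 m = 4.635×10^7 Pa = 46.35 MPa
Effective stress σ' = σ_v − P_p = 121.4 − 46.35 = 75.043 MPa = 750.43 bar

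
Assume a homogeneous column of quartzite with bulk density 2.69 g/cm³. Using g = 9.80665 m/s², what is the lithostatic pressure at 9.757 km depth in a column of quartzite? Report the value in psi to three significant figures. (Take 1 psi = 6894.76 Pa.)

quartzite: 2690 kg/m³ × 9.80665 m/s² × 9757 m = 2.574×10^8 Pa = 37331 psi

37300 psi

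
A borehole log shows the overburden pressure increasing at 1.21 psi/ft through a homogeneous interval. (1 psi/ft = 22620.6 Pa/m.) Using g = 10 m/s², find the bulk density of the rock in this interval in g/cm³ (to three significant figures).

ρ = (dP/dz)/g = 1.21 psi/ft / 10 m/s² = 27371 Pa/m / 10 m/s² = 2737.1 kg/m³
= 2.737 g/cm³

2.74 g/cm³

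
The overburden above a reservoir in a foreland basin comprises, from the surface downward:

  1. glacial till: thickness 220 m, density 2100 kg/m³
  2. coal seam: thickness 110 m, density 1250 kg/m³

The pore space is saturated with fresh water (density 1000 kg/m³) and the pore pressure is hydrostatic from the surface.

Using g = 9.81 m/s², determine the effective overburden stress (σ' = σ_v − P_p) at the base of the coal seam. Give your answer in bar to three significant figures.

Overburden (lithostatic) stress σ_v:
glacial till: 2100 kg/m³ × 9.81 m/s² × 220 m = 4.532×10^6 Pa = 4.532 MPa
coal seam: 1250 kg/m³ × 9.81 m/s² × 110 m = 1.349×10^6 Pa = 1.349 MPa
Total = 4.532 + 1.349 = 5.8811 MPa
Pore pressure P_p = 1000 kg/m³ × 9.81 m/s² × 330 m = 3.237×10^6 Pa = 3.237 MPa
Effective stress σ' = σ_v − P_p = 5.881 − 3.237 = 2.6438 MPa = 26.438 bar

26.4 bar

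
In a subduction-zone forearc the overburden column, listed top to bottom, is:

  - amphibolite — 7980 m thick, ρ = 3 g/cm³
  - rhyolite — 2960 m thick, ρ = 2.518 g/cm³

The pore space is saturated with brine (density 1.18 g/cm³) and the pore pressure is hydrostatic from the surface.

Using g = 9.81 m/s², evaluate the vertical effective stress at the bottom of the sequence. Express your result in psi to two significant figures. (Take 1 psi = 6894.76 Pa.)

26000 psi

Overburden (lithostatic) stress σ_v:
amphibolite: 3000 kg/m³ × 9.81 m/s² × 7980 m = 2.349×10^8 Pa = 234.9 MPa
rhyolite: 2518 kg/m³ × 9.81 m/s² × 2960 m = 7.312×10^7 Pa = 73.12 MPa
Total = 234.9 + 73.12 = 307.97 MPa
Pore pressure P_p = 1180 kg/m³ × 9.81 m/s² × 10940 m = 1.266×10^8 Pa = 126.6 MPa
Effective stress σ' = σ_v − P_p = 308.0 − 126.6 = 181.33 MPa = 26300 psi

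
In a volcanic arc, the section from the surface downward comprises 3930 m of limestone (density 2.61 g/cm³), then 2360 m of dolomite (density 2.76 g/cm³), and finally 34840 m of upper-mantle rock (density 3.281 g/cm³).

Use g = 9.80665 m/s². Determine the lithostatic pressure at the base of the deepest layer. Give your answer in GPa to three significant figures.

limestone: 2610 kg/m³ × 9.80665 m/s² × 3930 m = 1.006×10^8 Pa = 0.1006 GPa
dolomite: 2760 kg/m³ × 9.80665 m/s² × 2360 m = 6.388×10^7 Pa = 0.06388 GPa
upper-mantle rock: 3281 kg/m³ × 9.80665 m/s² × 34840 m = 1.121×10^9 Pa = 1.121 GPa
Total = 0.1006 + 0.06388 + 1.121 = 1.2855 GPa

1.29 GPa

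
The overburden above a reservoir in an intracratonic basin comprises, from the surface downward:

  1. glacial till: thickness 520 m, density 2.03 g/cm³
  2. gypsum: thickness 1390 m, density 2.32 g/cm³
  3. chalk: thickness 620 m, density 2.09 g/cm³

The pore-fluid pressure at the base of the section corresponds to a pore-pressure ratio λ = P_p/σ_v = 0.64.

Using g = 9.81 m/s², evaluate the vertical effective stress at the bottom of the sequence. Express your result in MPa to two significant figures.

20 MPa

Overburden (lithostatic) stress σ_v:
glacial till: 2030 kg/m³ × 9.81 m/s² × 520 m = 1.036×10^7 Pa = 10.36 MPa
gypsum: 2320 kg/m³ × 9.81 m/s² × 1390 m = 3.164×10^7 Pa = 31.64 MPa
chalk: 2090 kg/m³ × 9.81 m/s² × 620 m = 1.271×10^7 Pa = 12.71 MPa
Total = 10.36 + 31.64 + 12.71 = 54.703 MPa
Pore pressure P_p = λ·σ_v = 0.64 × 54.70 MPa = 35.01 MPa
Effective stress σ' = σ_v − P_p = 54.70 − 35.01 = 19.693 MPa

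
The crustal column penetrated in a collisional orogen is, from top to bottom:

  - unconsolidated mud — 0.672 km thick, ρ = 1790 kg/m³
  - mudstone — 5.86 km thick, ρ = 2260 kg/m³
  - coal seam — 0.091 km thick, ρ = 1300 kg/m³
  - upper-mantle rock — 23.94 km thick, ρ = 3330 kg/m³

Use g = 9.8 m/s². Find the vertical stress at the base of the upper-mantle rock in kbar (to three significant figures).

unconsolidated mud: 1790 kg/m³ × 9.8 m/s² × 672 m = 1.179×10^7 Pa = 0.1179 kbar
mudstone: 2260 kg/m³ × 9.8 m/s² × 5860 m = 1.298×10^8 Pa = 1.298 kbar
coal seam: 1300 kg/m³ × 9.8 m/s² × 91 m = 1.159×10^6 Pa = 0.01159 kbar
upper-mantle rock: 3330 kg/m³ × 9.8 m/s² × 23940 m = 7.813×10^8 Pa = 7.813 kbar
Total = 0.1179 + 1.298 + 0.01159 + 7.813 = 9.2399 kbar

9.24 kbar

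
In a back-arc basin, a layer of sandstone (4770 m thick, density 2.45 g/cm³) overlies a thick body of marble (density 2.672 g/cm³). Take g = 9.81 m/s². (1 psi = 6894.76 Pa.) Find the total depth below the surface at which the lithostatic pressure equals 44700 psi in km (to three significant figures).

12.2 km

Pressure at base of upper layers: 2450×9.81×4770 = 1.146×10^8 Pa = 16628 psi
Remaining pressure to be supplied by marble: 3.082×10^8 − 1.146×10^8 = 1.936×10^8 Pa
Additional depth in marble = 1.936×10^8 Pa / (2672 kg/m³ × 9.81 m/s²) = 7384.0 m
Total depth = 4770 m + 7384.0 m = 12154 m
= 12.154 km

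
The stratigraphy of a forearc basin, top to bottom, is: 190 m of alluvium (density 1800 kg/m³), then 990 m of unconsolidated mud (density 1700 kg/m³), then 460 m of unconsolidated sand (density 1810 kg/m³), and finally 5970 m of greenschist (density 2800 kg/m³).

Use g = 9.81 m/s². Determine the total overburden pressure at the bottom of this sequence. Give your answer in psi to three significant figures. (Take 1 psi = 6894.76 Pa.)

alluvium: 1800 kg/m³ × 9.81 m/s² × 190 m = 3.355×10^6 Pa = 486.6 psi
unconsolidated mud: 1700 kg/m³ × 9.81 m/s² × 990 m = 1.651×10^7 Pa = 2395 psi
unconsolidated sand: 1810 kg/m³ × 9.81 m/s² × 460 m = 8.168×10^6 Pa = 1185 psi
greenschist: 2800 kg/m³ × 9.81 m/s² × 5970 m = 1.640×10^8 Pa = 23784 psi
Total = 486.6 + 2395 + 1185 + 23784 = 27850 psi

27800 psi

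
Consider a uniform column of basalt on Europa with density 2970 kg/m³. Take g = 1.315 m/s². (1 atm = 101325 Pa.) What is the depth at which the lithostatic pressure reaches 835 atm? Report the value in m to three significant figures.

21700 m

h = P/(ρg) = 835 atm / (2970 kg/m³ × 1.315 m/s²) = 8.461×10^7 Pa / 3905.5 Pa/m = 21663 m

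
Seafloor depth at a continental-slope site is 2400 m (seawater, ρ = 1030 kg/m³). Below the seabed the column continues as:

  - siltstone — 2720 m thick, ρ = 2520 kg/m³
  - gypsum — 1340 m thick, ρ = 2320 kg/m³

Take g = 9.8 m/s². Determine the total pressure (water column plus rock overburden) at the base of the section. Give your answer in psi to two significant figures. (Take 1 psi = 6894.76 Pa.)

seawater: 1030 kg/m³ × 9.8 m/s² × 2400 m = 2.423×10^7 Pa = 3514 psi
siltstone: 2520 kg/m³ × 9.8 m/s² × 2720 m = 6.717×10^7 Pa = 9743 psi
gypsum: 2320 kg/m³ × 9.8 m/s² × 1340 m = 3.047×10^7 Pa = 4419 psi
Total = 3514 + 9743 + 4419 = 17675 psi

18000 psi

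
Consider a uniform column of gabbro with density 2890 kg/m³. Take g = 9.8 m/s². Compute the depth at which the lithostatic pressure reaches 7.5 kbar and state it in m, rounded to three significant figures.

h = P/(ρg) = 7.5 kbar / (2890 kg/m³ × 9.8 m/s²) = 7.500×10^8 Pa / 28322 Pa/m = 26481 m

26500 m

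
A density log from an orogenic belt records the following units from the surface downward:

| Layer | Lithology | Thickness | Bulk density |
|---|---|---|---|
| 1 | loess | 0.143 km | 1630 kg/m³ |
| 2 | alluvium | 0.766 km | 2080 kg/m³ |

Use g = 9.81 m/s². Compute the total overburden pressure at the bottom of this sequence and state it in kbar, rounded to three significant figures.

loess: 1630 kg/m³ × 9.81 m/s² × 143 m = 2.287×10^6 Pa = 0.02287 kbar
alluvium: 2080 kg/m³ × 9.81 m/s² × 766 m = 1.563×10^7 Pa = 0.1563 kbar
Total = 0.02287 + 0.1563 = 0.17917 kbar

0.179 kbar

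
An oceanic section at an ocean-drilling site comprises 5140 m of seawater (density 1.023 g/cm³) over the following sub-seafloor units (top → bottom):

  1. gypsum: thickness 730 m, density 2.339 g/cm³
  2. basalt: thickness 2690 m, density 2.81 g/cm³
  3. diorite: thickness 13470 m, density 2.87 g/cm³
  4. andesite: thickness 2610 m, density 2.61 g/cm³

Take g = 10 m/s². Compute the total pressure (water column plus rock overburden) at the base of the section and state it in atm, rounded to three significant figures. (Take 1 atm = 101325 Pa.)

seawater: 1023 kg/m³ × 10 m/s² × 5140 m = 5.258×10^7 Pa = 518.9 atm
gypsum: 2339 kg/m³ × 10 m/s² × 730 m = 1.707×10^7 Pa = 168.5 atm
basalt: 2810 kg/m³ × 10 m/s² × 2690 m = 7.559×10^7 Pa = 746.0 atm
diorite: 2870 kg/m³ × 10 m/s² × 13470 m = 3.866×10^8 Pa = 3815 atm
andesite: 2610 kg/m³ × 10 m/s² × 2610 m = 6.812×10^7 Pa = 672.3 atm
Total = 518.9 + 168.5 + 746.0 + 3815 + 672.3 = 5921.1 atm

5920 atm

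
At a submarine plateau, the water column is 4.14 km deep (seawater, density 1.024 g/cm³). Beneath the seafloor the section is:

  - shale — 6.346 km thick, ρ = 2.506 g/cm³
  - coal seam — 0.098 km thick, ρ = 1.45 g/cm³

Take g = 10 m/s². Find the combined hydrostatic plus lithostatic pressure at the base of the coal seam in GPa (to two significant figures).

seawater: 1024 kg/m³ × 10 m/s² × 4140 m = 4.239×10^7 Pa = 0.04239 GPa
shale: 2506 kg/m³ × 10 m/s² × 6346 m = 1.590×10^8 Pa = 0.1590 GPa
coal seam: 1450 kg/m³ × 10 m/s² × 98 m = 1.421×10^6 Pa = 1.421×10^-3 GPa
Total = 0.04239 + 0.1590 + 1.421×10^-3 = 0.20285 GPa

0.20 GPa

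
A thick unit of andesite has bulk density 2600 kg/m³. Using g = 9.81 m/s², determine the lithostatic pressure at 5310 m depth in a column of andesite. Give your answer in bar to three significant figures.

1350 bar

andesite: 2600 kg/m³ × 9.81 m/s² × 5310 m = 1.354×10^8 Pa = 1354 bar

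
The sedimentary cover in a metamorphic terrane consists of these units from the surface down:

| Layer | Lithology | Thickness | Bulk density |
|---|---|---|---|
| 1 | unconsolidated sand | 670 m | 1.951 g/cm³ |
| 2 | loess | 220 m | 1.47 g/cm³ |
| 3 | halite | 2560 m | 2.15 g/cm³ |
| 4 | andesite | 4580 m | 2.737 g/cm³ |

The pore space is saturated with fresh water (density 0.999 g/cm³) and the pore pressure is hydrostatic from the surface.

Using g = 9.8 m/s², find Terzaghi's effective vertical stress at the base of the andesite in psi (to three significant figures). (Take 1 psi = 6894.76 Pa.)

Overburden (lithostatic) stress σ_v:
unconsolidated sand: 1951 kg/m³ × 9.8 m/s² × 670 m = 1.281×10^7 Pa = 12.81 MPa
loess: 1470 kg/m³ × 9.8 m/s² × 220 m = 3.169×10^6 Pa = 3.169 MPa
halite: 2150 kg/m³ × 9.8 m/s² × 2560 m = 5.394×10^7 Pa = 53.94 MPa
andesite: 2737 kg/m³ × 9.8 m/s² × 4580 m = 1.228×10^8 Pa = 122.8 MPa
Total = 12.81 + 3.169 + 53.94 + 122.8 = 192.77 MPa
Pore pressure P_p = 999 kg/m³ × 9.8 m/s² × 8030 m = 7.862×10^7 Pa = 78.62 MPa
Effective stress σ' = σ_v − P_p = 192.8 − 78.62 = 114.15 MPa = 16556 psi

16600 psi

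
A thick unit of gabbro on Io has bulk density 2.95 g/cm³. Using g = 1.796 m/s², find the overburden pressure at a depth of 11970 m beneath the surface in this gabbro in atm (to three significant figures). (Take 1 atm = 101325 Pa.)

gabbro: 2950 kg/m³ × 1.796 m/s² × 11970 m = 6.342×10^7 Pa = 625.9 atm

626 atm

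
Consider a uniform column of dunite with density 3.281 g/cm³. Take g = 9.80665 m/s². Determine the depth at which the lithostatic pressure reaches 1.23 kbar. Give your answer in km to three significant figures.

h = P/(ρg) = 1.23 kbar / (3281 kg/m³ × 9.80665 m/s²) = 1.230×10^8 Pa / 32176 Pa/m = 3822.8 m
= 3.8228 km

3.82 km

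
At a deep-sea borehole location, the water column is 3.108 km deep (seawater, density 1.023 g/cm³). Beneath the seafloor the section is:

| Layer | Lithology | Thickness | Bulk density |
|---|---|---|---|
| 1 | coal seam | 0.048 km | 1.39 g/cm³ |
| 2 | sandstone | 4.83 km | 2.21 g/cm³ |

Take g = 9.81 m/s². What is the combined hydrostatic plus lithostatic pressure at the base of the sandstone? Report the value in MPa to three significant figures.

137 MPa

seawater: 1023 kg/m³ × 9.81 m/s² × 3108 m = 3.119×10^7 Pa = 31.19 MPa
coal seam: 1390 kg/m³ × 9.81 m/s² × 48 m = 6.545×10^5 Pa = 0.6545 MPa
sandstone: 2210 kg/m³ × 9.81 m/s² × 4830 m = 1.047×10^8 Pa = 104.7 MPa
Total = 31.19 + 0.6545 + 104.7 = 136.56 MPa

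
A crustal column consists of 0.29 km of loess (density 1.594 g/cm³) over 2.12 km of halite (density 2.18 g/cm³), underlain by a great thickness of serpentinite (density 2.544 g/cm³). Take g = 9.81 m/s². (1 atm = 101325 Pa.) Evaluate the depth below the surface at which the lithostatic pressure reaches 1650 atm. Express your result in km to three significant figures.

Pressure at base of upper layers: 1594×9.81×290 + 2180×9.81×2120 = 4.987×10^7 Pa = 492.2 atm
Remaining pressure to be supplied by serpentinite: 1.672×10^8 − 4.987×10^7 = 1.173×10^8 Pa
Additional depth in serpentinite = 1.173×10^8 Pa / (2544 kg/m³ × 9.81 m/s²) = 4700.7 m
Total depth = 2410 m + 4700.7 m = 7110.7 m
= 7.1107 km

7.11 km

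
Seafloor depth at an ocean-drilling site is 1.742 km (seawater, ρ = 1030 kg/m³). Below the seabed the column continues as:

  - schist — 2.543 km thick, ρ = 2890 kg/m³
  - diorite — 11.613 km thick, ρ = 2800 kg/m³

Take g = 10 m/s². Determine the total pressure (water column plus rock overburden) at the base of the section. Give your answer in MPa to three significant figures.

seawater: 1030 kg/m³ × 10 m/s² × 1742 m = 1.794×10^7 Pa = 17.94 MPa
schist: 2890 kg/m³ × 10 m/s² × 2543 m = 7.349×10^7 Pa = 73.49 MPa
diorite: 2800 kg/m³ × 10 m/s² × 11613 m = 3.252×10^8 Pa = 325.2 MPa
Total = 17.94 + 73.49 + 325.2 = 416.60 MPa

417 MPa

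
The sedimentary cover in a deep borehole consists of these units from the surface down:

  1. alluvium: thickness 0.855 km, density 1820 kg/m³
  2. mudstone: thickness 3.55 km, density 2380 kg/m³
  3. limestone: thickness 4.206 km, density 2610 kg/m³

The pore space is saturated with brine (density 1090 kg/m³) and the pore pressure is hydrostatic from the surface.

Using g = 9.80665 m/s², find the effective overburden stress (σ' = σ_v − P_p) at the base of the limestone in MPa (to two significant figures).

110 MPa

Overburden (lithostatic) stress σ_v:
alluvium: 1820 kg/m³ × 9.80665 m/s² × 855 m = 1.526×10^7 Pa = 15.26 MPa
mudstone: 2380 kg/m³ × 9.80665 m/s² × 3550 m = 8.286×10^7 Pa = 82.86 MPa
limestone: 2610 kg/m³ × 9.80665 m/s² × 4206 m = 1.077×10^8 Pa = 107.7 MPa
Total = 15.26 + 82.86 + 107.7 = 205.77 MPa
Pore pressure P_p = 1090 kg/m³ × 9.80665 m/s² × 8611 m = 9.205×10^7 Pa = 92.05 MPa
Effective stress σ' = σ_v − P_p = 205.8 − 92.05 = 113.73 MPa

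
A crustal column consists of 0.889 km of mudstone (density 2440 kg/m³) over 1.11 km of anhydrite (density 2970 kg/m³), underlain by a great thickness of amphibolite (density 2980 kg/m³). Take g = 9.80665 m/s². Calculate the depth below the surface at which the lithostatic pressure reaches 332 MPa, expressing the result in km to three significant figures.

Pressure at base of upper layers: 2440×9.80665×889 + 2970×9.80665×1110 = 5.360×10^7 Pa = 53.60 MPa
Remaining pressure to be supplied by amphibolite: 3.320×10^8 − 5.360×10^7 = 2.784×10^8 Pa
Additional depth in amphibolite = 2.784×10^8 Pa / (2980 kg/m³ × 9.80665 m/s²) = 9526.4 m
Total depth = 1999 m + 9526.4 m = 11525 m
= 11.525 km

11.5 km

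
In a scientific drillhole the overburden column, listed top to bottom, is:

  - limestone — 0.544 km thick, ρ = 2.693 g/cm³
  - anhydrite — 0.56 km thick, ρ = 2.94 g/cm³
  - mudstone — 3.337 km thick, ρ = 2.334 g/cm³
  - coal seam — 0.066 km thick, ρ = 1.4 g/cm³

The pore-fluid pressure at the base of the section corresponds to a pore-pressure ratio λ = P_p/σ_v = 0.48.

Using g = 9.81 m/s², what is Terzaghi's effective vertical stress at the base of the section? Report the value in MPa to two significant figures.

56 MPa

Overburden (lithostatic) stress σ_v:
limestone: 2693 kg/m³ × 9.81 m/s² × 544 m = 1.437×10^7 Pa = 14.37 MPa
anhydrite: 2940 kg/m³ × 9.81 m/s² × 560 m = 1.615×10^7 Pa = 16.15 MPa
mudstone: 2334 kg/m³ × 9.81 m/s² × 3337 m = 7.641×10^7 Pa = 76.41 MPa
coal seam: 1400 kg/m³ × 9.81 m/s² × 66 m = 9.064×10^5 Pa = 0.9064 MPa
Total = 14.37 + 16.15 + 76.41 + 0.9064 = 107.83 MPa
Pore pressure P_p = λ·σ_v = 0.48 × 107.8 MPa = 51.76 MPa
Effective stress σ' = σ_v − P_p = 107.8 − 51.76 = 56.074 MPa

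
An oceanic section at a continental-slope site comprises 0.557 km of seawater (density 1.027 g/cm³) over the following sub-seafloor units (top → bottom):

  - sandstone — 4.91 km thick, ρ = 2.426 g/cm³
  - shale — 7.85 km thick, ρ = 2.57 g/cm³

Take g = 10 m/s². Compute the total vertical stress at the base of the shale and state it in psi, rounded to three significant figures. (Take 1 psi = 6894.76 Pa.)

47400 psi

seawater: 1027 kg/m³ × 10 m/s² × 557 m = 5.720×10^6 Pa = 829.7 psi
sandstone: 2426 kg/m³ × 10 m/s² × 4910 m = 1.191×10^8 Pa = 17276 psi
shale: 2570 kg/m³ × 10 m/s² × 7850 m = 2.017×10^8 Pa = 29261 psi
Total = 829.7 + 17276 + 29261 = 47367 psi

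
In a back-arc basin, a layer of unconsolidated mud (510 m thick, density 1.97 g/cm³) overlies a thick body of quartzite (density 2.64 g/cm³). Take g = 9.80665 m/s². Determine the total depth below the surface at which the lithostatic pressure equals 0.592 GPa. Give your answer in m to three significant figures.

Pressure at base of upper layers: 1970×9.80665×510 = 9.853×10^6 Pa = 9.853×10^-3 GPa
Remaining pressure to be supplied by quartzite: 5.920×10^8 − 9.853×10^6 = 5.821×10^8 Pa
Additional depth in quartzite = 5.821×10^8 Pa / (2640 kg/m³ × 9.80665 m/s²) = 22486 m
Total depth = 510 m + 22486 m = 22996 m

23000 m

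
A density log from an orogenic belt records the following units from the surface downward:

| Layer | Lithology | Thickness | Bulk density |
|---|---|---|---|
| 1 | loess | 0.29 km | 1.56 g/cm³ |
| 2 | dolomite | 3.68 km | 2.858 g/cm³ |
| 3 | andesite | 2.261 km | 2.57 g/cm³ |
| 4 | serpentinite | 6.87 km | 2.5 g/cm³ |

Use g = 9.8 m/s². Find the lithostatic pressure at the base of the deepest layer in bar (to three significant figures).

3330 bar

loess: 1560 kg/m³ × 9.8 m/s² × 290 m = 4.434×10^6 Pa = 44.34 bar
dolomite: 2858 kg/m³ × 9.8 m/s² × 3680 m = 1.031×10^8 Pa = 1031 bar
andesite: 2570 kg/m³ × 9.8 m/s² × 2261 m = 5.695×10^7 Pa = 569.5 bar
serpentinite: 2500 kg/m³ × 9.8 m/s² × 6870 m = 1.683×10^8 Pa = 1683 bar
Total = 44.34 + 1031 + 569.5 + 1683 = 3327.6 bar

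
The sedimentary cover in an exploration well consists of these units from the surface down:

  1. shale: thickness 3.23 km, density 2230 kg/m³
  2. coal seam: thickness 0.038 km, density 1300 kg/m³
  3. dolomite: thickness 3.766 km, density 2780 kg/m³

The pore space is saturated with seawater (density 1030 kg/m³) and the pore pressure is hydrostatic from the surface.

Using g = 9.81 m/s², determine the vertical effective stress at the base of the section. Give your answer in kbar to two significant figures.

1.0 kbar

Overburden (lithostatic) stress σ_v:
shale: 2230 kg/m³ × 9.81 m/s² × 3230 m = 7.066×10^7 Pa = 70.66 MPa
coal seam: 1300 kg/m³ × 9.81 m/s² × 38 m = 4.846×10^5 Pa = 0.4846 MPa
dolomite: 2780 kg/m³ × 9.81 m/s² × 3766 m = 1.027×10^8 Pa = 102.7 MPa
Total = 70.66 + 0.4846 + 102.7 = 173.85 MPa
Pore pressure P_p = 1030 kg/m³ × 9.81 m/s² × 7034 m = 7.107×10^7 Pa = 71.07 MPa
Effective stress σ' = σ_v − P_p = 173.9 − 71.07 = 102.78 MPa = 1.0278 kbar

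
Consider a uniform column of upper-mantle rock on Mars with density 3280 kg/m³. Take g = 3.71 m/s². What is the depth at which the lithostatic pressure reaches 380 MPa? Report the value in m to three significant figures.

h = P/(ρg) = 380 MPa / (3280 kg/m³ × 3.71 m/s²) = 3.800×10^8 Pa / 12169 Pa/m = 31227 m

31200 m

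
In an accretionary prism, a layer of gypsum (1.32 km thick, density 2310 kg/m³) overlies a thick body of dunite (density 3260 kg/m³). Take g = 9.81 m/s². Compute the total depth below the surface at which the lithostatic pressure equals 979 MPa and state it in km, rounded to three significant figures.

31.0 km

Pressure at base of upper layers: 2310×9.81×1320 = 2.991×10^7 Pa = 29.91 MPa
Remaining pressure to be supplied by dunite: 9.790×10^8 − 2.991×10^7 = 9.491×10^8 Pa
Additional depth in dunite = 9.491×10^8 Pa / (3260 kg/m³ × 9.81 m/s²) = 29677 m
Total depth = 1320 m + 29677 m = 30997 m
= 30.997 km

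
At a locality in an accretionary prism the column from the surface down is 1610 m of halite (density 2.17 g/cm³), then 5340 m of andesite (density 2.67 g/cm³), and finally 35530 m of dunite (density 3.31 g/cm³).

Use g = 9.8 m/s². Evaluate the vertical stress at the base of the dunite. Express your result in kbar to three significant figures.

halite: 2170 kg/m³ × 9.8 m/s² × 1610 m = 3.424×10^7 Pa = 0.3424 kbar
andesite: 2670 kg/m³ × 9.8 m/s² × 5340 m = 1.397×10^8 Pa = 1.397 kbar
dunite: 3310 kg/m³ × 9.8 m/s² × 35530 m = 1.153×10^9 Pa = 11.53 kbar
Total = 0.3424 + 1.397 + 11.53 = 13.265 kbar

13.3 kbar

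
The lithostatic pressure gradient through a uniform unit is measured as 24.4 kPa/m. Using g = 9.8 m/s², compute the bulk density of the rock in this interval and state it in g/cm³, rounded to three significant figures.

ρ = (dP/dz)/g = 24.4 kPa/m / 9.8 m/s² = 24400 Pa/m / 9.8 m/s² = 2489.8 kg/m³
= 2.490 g/cm³

2.49 g/cm³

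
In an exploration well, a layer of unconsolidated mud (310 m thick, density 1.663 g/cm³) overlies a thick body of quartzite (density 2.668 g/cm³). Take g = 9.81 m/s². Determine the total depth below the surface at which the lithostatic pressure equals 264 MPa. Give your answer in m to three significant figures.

Pressure at base of upper layers: 1663×9.81×310 = 5.057×10^6 Pa = 5.057 MPa
Remaining pressure to be supplied by quartzite: 2.640×10^8 − 5.057×10^6 = 2.589×10^8 Pa
Additional depth in quartzite = 2.589×10^8 Pa / (2668 kg/m³ × 9.81 m/s²) = 9893.5 m
Total depth = 310 m + 9893.5 m = 10203 m

10200 m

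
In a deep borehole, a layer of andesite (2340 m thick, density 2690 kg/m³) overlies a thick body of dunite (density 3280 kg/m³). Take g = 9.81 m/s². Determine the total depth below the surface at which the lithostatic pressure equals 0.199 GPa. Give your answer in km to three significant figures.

6.61 km

Pressure at base of upper layers: 2690×9.81×2340 = 6.175×10^7 Pa = 0.06175 GPa
Remaining pressure to be supplied by dunite: 1.990×10^8 − 6.175×10^7 = 1.372×10^8 Pa
Additional depth in dunite = 1.372×10^8 Pa / (3280 kg/m³ × 9.81 m/s²) = 4265.5 m
Total depth = 2340 m + 4265.5 m = 6605.5 m
= 6.6055 km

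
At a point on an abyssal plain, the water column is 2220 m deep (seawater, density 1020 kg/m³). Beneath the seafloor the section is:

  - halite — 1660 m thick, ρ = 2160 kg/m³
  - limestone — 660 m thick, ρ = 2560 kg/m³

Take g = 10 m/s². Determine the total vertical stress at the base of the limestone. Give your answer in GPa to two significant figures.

0.075 GPa

seawater: 1020 kg/m³ × 10 m/s² × 2220 m = 2.264×10^7 Pa = 0.02264 GPa
halite: 2160 kg/m³ × 10 m/s² × 1660 m = 3.586×10^7 Pa = 0.03586 GPa
limestone: 2560 kg/m³ × 10 m/s² × 660 m = 1.690×10^7 Pa = 0.01690 GPa
Total = 0.02264 + 0.03586 + 0.01690 = 0.075396 GPa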